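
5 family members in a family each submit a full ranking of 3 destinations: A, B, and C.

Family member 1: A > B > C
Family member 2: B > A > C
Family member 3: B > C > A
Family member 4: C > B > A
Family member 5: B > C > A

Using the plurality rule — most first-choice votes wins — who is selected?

B

First-place vote totals:
  A: 1
  B: 3
  C: 1
B has the most first-place votes.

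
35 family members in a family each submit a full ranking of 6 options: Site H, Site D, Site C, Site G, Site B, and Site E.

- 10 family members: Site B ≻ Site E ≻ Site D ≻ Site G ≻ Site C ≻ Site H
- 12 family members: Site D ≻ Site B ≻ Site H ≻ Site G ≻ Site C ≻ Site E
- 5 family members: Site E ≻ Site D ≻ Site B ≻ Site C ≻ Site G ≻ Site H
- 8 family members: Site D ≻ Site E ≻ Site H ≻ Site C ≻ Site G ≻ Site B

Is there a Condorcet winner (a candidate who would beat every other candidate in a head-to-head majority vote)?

Yes

Head-to-head results (35 voters total):
Site H vs Site D: Site D wins 35–0.
Site H vs Site C: Site H wins 20–15.
Site H vs Site G: Site H wins 20–15.
Site H vs Site B: Site B wins 27–8.
Site H vs Site E: Site E wins 23–12.
Site D vs Site C: Site D wins 35–0.
Site D vs Site G: Site D wins 35–0.
Site D vs Site B: Site D wins 25–10.
Site D vs Site E: Site D wins 20–15.
Site C vs Site G: Site G wins 22–13.
Site C vs Site B: Site B wins 27–8.
Site C vs Site E: Site E wins 23–12.
Site G vs Site B: Site B wins 27–8.
Site G vs Site E: Site E wins 23–12.
Site B vs Site E: Site B wins 22–13.
Site D beats each rival — Site H (35–0), Site C (35–0), Site G (35–0), Site B (25–10), Site E (20–15) — so Site D is the Condorcet winner.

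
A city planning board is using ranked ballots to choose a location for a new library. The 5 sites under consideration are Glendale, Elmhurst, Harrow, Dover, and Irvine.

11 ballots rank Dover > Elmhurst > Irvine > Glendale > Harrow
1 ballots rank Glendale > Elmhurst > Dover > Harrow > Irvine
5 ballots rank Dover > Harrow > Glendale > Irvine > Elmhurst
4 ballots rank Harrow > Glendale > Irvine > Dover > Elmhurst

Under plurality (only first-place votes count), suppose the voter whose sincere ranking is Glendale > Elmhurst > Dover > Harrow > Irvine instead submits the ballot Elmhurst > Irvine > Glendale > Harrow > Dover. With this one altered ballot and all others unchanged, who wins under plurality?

Dover

First-place totals with the altered ballot: Glendale 0, Elmhurst 1, Harrow 4, Dover 16, Irvine 0.
The winner is unchanged: still Dover.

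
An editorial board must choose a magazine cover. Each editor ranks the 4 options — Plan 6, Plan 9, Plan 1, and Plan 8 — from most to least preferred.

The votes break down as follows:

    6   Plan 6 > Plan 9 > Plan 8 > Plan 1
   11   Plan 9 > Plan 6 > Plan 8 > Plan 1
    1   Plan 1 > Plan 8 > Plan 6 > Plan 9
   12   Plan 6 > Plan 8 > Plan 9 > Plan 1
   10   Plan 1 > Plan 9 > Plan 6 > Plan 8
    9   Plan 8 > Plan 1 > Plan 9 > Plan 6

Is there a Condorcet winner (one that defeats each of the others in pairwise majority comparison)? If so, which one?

Head-to-head results (49 voters total):
Plan 6 vs Plan 9: Plan 9 wins 30–19.
Plan 6 vs Plan 1: Plan 6 wins 29–20.
Plan 6 vs Plan 8: Plan 6 wins 39–10.
Plan 9 vs Plan 1: Plan 9 wins 29–20.
Plan 9 vs Plan 8: Plan 9 wins 27–22.
Plan 1 vs Plan 8: Plan 8 wins 38–11.
Plan 9 beats each rival — Plan 6 (30–19), Plan 1 (29–20), Plan 8 (27–22) — so Plan 9 is the Condorcet winner.

Plan 9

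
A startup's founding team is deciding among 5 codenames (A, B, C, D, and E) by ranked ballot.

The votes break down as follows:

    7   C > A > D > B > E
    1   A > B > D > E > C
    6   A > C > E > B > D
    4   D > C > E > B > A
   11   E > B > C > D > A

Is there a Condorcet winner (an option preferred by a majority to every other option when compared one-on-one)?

Yes

Head-to-head results (29 voters total):
A vs B: B wins 15–14.
A vs C: C wins 22–7.
A vs D: D wins 15–14.
A vs E: E wins 15–14.
B vs C: C wins 17–12.
B vs D: B wins 18–11.
B vs E: E wins 21–8.
C vs D: C wins 24–5.
C vs E: C wins 17–12.
D vs E: E wins 17–12.
C beats each rival — A (22–7), B (17–12), D (24–5), E (17–12) — so C is the Condorcet winner.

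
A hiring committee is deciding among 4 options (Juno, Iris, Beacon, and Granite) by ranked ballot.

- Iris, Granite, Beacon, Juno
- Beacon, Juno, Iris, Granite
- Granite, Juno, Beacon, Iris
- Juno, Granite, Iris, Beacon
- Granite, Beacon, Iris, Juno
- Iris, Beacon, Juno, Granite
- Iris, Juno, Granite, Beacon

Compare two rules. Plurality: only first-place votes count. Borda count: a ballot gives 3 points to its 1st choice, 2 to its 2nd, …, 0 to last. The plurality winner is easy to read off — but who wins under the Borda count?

Iris

Plurality first-place counts: Juno 1, Iris 3, Beacon 1, Granite 2 → Iris.
Borda totals: Juno 10, Iris 12, Beacon 9, Granite 11 → Iris.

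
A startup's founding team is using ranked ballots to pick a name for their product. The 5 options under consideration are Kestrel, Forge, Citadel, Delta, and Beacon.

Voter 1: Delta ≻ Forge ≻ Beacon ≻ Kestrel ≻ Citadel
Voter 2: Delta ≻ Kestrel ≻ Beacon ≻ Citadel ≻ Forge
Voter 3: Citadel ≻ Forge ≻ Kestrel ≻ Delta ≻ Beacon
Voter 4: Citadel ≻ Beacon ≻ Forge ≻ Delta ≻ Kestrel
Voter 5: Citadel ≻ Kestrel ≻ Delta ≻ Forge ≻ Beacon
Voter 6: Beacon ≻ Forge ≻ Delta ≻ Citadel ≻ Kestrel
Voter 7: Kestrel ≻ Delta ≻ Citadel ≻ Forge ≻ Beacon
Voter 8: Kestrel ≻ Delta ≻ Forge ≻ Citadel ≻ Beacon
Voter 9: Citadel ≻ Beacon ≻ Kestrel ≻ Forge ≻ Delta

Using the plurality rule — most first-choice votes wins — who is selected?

First-place vote totals:
  Kestrel: 2
  Forge: 0
  Citadel: 4
  Delta: 2
  Beacon: 1
Citadel has the most first-place votes.

Citadel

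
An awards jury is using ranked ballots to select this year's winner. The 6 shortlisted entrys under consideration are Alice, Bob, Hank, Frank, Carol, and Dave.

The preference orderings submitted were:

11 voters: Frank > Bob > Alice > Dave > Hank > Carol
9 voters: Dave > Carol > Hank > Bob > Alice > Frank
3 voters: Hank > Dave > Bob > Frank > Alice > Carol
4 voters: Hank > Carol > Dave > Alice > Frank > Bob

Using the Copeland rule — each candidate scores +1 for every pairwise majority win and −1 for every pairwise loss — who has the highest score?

Dave

Pairwise results:
  Alice vs Bob: Bob wins 23–4.
  Alice vs Hank: Hank wins 16–11.
  Alice vs Frank: Frank wins 14–13.
  Alice vs Carol: Alice wins 14–13.
  Alice vs Dave: Dave wins 16–11.
  Bob vs Hank: Hank wins 16–11.
  Bob vs Frank: Frank wins 15–12.
  Bob vs Carol: Bob wins 14–13.
  Bob vs Dave: Dave wins 16–11.
  Hank vs Frank: Hank wins 16–11.
  Hank vs Carol: Hank wins 18–9.
  Hank vs Dave: Dave wins 20–7.
  Frank vs Carol: Frank wins 14–13.
  Frank vs Dave: Dave wins 16–11.
  Carol vs Dave: Dave wins 23–4.
Copeland scores (wins − losses):
  Alice: 1 − 4 = -3
  Bob: 2 − 3 = -1
  Hank: 4 − 1 = 3
  Frank: 3 − 2 = 1
  Carol: 0 − 5 = -5
  Dave: 5 − 0 = 5
Dave has the best Copeland score.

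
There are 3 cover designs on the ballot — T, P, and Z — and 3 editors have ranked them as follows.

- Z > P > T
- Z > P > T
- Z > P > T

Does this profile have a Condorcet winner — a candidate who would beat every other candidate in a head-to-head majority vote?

Yes

Head-to-head results (3 voters total):
T vs P: P wins 3–0.
T vs Z: Z wins 3–0.
P vs Z: Z wins 3–0.
Z beats each rival — T (3–0), P (3–0) — so Z is the Condorcet winner.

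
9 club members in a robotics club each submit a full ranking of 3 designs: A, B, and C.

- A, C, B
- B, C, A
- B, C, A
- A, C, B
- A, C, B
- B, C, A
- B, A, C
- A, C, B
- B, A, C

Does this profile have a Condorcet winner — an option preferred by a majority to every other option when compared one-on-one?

Yes

Head-to-head results (9 voters total):
A vs B: B wins 5–4.
A vs C: A wins 6–3.
B vs C: B wins 5–4.
B beats each rival — A (5–4), C (5–4) — so B is the Condorcet winner.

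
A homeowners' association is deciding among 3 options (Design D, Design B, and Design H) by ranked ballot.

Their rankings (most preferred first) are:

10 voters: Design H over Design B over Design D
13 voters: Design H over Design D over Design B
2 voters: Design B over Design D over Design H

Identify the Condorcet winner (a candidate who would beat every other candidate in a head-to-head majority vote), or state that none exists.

Design H

Head-to-head results (25 voters total):
Design D vs Design B: Design D wins 13–12.
Design D vs Design H: Design H wins 23–2.
Design B vs Design H: Design H wins 23–2.
Design H beats each rival — Design D (23–2), Design B (23–2) — so Design H is the Condorcet winner.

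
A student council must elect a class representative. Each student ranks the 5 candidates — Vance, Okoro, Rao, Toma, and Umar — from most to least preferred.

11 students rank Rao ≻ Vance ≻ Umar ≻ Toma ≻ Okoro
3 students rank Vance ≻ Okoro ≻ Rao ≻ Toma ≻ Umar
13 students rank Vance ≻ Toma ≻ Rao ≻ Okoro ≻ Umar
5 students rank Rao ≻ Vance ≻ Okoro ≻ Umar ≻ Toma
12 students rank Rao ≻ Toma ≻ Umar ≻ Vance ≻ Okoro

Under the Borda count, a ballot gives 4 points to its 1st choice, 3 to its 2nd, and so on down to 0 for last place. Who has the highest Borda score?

Rao

Borda scores:
  Vance: 11·3 + 3·4 + 13·4 + 5·3 + 12·1 = 124
  Okoro: 11·0 + 3·3 + 13·1 + 5·2 + 12·0 = 32
  Rao: 11·4 + 3·2 + 13·2 + 5·4 + 12·4 = 144
  Toma: 11·1 + 3·1 + 13·3 + 5·0 + 12·3 = 89
  Umar: 11·2 + 3·0 + 13·0 + 5·1 + 12·2 = 51
Rao has the highest total.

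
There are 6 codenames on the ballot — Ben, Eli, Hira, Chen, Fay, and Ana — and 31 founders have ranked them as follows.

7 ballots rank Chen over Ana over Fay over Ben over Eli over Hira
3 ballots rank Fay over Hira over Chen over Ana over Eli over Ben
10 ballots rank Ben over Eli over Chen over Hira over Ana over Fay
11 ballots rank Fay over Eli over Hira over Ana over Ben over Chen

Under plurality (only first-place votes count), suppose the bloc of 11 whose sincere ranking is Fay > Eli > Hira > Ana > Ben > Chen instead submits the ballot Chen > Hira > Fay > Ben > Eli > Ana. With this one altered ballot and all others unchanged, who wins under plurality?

Chen

First-place totals with the altered ballot: Ben 10, Eli 0, Hira 0, Chen 18, Fay 3, Ana 0.
The switch changes the winner from Fay to Chen.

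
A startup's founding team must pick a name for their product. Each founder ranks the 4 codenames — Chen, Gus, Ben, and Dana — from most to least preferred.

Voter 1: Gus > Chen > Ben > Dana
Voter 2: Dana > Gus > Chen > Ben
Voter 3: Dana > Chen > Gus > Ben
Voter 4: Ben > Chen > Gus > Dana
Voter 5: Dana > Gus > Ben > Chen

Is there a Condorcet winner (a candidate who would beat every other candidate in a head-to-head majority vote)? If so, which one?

Dana

Head-to-head results (5 voters total):
Chen vs Gus: Gus wins 3–2.
Chen vs Ben: Chen wins 3–2.
Chen vs Dana: Dana wins 3–2.
Gus vs Ben: Gus wins 4–1.
Gus vs Dana: Dana wins 3–2.
Ben vs Dana: Dana wins 3–2.
Dana beats each rival — Chen (3–2), Gus (3–2), Ben (3–2) — so Dana is the Condorcet winner.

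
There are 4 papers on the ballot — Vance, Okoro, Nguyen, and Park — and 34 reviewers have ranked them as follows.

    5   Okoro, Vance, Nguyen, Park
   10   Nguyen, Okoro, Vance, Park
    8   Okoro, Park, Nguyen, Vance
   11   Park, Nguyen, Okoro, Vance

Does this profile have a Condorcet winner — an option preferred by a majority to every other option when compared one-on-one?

No

Head-to-head results (34 voters total):
Vance vs Okoro: Okoro wins 34–0.
Vance vs Nguyen: Nguyen wins 29–5.
Vance vs Park: Park wins 19–15.
Okoro vs Nguyen: Nguyen wins 21–13.
Okoro vs Park: Okoro wins 23–11.
Nguyen vs Park: Park wins 19–15.
No candidate beats all others: Okoro beats Park beats Nguyen beats Okoro, a majority cycle.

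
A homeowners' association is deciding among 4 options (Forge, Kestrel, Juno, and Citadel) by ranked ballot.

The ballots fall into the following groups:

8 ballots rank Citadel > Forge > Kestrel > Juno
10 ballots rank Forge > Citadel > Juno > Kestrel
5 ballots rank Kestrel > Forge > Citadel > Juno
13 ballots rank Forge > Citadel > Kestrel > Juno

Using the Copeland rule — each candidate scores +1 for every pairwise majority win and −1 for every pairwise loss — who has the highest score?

Pairwise results:
  Forge vs Kestrel: Forge wins 31–5.
  Forge vs Juno: Forge wins 36–0.
  Forge vs Citadel: Forge wins 28–8.
  Kestrel vs Juno: Kestrel wins 26–10.
  Kestrel vs Citadel: Citadel wins 31–5.
  Juno vs Citadel: Citadel wins 36–0.
Copeland scores (wins − losses):
  Forge: 3 − 0 = 3
  Kestrel: 1 − 2 = -1
  Juno: 0 − 3 = -3
  Citadel: 2 − 1 = 1
Forge has the best Copeland score.

Forge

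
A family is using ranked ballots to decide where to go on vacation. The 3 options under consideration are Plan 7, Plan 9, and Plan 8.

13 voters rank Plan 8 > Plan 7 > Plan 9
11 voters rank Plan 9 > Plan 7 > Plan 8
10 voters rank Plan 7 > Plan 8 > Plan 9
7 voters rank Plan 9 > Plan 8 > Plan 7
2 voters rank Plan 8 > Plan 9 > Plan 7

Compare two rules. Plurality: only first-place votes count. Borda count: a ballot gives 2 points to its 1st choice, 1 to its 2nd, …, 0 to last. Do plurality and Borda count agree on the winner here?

No

Plurality first-place counts: Plan 7 10, Plan 9 18, Plan 8 15 → Plan 9.
Borda totals: Plan 7 44, Plan 9 38, Plan 8 47 → Plan 8.
The two rules disagree: plurality picks Plan 9, Borda picks Plan 8.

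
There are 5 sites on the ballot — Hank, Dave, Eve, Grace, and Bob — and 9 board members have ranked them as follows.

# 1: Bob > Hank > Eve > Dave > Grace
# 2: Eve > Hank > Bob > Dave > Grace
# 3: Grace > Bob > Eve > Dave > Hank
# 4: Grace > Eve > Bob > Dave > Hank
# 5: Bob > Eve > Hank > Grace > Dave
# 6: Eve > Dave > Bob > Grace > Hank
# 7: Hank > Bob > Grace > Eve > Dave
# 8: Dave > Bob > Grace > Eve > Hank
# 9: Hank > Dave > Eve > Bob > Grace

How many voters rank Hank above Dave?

5

Ballots ranking Hank above Dave: 5.
Ballots ranking Dave above Hank: 4.
So 5 of 9 voters prefer Hank to Dave.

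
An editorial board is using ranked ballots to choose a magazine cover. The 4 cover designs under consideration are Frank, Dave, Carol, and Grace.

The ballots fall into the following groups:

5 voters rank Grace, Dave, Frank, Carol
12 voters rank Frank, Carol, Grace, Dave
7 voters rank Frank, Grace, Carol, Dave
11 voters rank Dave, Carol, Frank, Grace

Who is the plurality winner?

First-place vote totals:
  Frank: 19
  Dave: 11
  Carol: 0
  Grace: 5
Frank has the most first-place votes.

Frank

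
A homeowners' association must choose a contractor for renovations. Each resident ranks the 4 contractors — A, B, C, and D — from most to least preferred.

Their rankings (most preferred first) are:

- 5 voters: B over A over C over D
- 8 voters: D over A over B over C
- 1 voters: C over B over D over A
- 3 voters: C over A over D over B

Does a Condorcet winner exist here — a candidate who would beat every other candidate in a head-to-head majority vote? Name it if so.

Head-to-head results (17 voters total):
A vs B: A wins 11–6.
A vs C: A wins 13–4.
A vs D: D wins 9–8.
B vs C: B wins 13–4.
B vs D: D wins 11–6.
C vs D: C wins 9–8.
No candidate beats all others: A beats C beats D beats A, a majority cycle.

No Condorcet winner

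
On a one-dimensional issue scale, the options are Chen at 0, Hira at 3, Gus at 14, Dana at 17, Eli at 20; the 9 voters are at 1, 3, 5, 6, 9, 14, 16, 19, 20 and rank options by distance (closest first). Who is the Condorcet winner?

Gus

With single-peaked preferences on a line, the Condorcet winner is the candidate closest to the median voter.
The median voter (position 9) is closest to Gus at 14.
Check: Gus vs Chen — voters closer to Gus: 5 of 9.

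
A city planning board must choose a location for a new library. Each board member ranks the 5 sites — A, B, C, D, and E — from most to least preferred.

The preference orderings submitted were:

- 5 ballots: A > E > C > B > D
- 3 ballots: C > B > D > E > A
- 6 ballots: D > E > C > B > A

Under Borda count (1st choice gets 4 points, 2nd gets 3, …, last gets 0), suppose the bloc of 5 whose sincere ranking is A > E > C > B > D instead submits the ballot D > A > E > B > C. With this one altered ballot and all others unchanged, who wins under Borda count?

D

Borda totals with the altered ballot: A 15, B 20, C 24, D 50, E 31.
The switch changes the winner from E to D.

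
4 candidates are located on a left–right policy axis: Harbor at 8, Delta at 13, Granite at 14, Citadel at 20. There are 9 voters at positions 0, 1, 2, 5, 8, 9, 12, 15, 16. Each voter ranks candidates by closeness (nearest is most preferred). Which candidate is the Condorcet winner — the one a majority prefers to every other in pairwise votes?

Harbor

With single-peaked preferences on a line, the Condorcet winner is the candidate closest to the median voter.
The median voter (position 8) is closest to Harbor at 8.
Check: Harbor vs Citadel — voters closer to Harbor: 7 of 9.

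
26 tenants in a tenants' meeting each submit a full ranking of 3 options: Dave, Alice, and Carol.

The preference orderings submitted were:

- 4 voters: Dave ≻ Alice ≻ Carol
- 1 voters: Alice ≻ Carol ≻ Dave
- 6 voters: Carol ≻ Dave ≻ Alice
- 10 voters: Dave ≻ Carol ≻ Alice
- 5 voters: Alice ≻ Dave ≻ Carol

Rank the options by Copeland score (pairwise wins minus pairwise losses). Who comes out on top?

Dave

Pairwise results:
  Dave vs Alice: Dave wins 20–6.
  Dave vs Carol: Dave wins 19–7.
  Alice vs Carol: Carol wins 16–10.
Copeland scores (wins − losses):
  Dave: 2 − 0 = 2
  Alice: 0 − 2 = -2
  Carol: 1 − 1 = 0
Dave has the best Copeland score.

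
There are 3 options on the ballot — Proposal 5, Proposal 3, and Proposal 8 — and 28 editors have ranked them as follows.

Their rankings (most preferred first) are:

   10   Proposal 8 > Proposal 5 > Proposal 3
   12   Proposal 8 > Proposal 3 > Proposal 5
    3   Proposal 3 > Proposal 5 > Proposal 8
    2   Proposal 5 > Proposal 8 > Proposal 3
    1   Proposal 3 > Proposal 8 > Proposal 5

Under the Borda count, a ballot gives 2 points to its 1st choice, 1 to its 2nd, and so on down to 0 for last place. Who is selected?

Proposal 8

Borda scores:
  Proposal 5: 10·1 + 12·0 + 3·1 + 2·2 + 0 = 17
  Proposal 3: 10·0 + 12·1 + 3·2 + 2·0 + 2 = 20
  Proposal 8: 10·2 + 12·2 + 3·0 + 2·1 + 1 = 47
Proposal 8 has the highest total.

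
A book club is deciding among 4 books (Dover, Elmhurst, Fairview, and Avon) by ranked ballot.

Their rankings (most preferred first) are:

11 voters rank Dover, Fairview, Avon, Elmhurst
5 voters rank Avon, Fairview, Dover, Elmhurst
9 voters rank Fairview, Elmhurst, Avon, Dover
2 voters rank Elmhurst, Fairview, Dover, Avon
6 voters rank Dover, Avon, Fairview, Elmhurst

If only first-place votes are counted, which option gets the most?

First-place vote totals:
  Dover: 17
  Elmhurst: 2
  Fairview: 9
  Avon: 5
Dover has the most first-place votes.

Dover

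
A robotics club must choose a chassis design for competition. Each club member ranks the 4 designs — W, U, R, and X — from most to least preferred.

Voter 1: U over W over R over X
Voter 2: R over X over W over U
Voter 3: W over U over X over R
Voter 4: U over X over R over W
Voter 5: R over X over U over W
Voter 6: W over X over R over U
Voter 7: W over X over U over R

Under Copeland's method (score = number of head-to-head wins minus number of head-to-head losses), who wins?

Pairwise results:
  W vs U: W wins 4–3.
  W vs R: W wins 4–3.
  W vs X: W wins 4–3.
  U vs R: U wins 4–3.
  U vs X: X wins 4–3.
  R vs X: X wins 4–3.
Copeland scores (wins − losses):
  W: 3 − 0 = 3
  U: 1 − 2 = -1
  R: 0 − 3 = -3
  X: 2 − 1 = 1
W has the best Copeland score.

W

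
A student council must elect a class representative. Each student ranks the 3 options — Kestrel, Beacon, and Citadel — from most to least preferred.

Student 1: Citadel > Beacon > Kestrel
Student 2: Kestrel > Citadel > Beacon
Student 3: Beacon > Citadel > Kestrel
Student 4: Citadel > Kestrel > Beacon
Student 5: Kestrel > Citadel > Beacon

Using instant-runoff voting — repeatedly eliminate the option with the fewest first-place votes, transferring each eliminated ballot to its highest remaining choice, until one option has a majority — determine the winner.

Round 1: Kestrel 2, Citadel 2, Beacon 1. Beacon has the fewest and is eliminated.
Round 2: Citadel 3, Kestrel 2. Citadel has a majority.

Citadel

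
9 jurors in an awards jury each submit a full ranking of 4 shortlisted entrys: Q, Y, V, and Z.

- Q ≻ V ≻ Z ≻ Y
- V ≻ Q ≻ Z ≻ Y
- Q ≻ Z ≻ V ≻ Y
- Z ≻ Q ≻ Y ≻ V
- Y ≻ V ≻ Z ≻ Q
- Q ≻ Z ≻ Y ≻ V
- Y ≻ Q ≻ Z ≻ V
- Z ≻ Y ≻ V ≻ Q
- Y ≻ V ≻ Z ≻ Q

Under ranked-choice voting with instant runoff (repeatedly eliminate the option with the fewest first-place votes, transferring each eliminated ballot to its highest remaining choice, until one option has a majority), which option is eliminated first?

Round 1: Q 3, Y 3, Z 2, V 1. V has the fewest and is eliminated.
Round 2: Q 4, Y 3, Z 2. Z has the fewest and is eliminated.
Round 3: Q 5, Y 4. Q has a majority.

V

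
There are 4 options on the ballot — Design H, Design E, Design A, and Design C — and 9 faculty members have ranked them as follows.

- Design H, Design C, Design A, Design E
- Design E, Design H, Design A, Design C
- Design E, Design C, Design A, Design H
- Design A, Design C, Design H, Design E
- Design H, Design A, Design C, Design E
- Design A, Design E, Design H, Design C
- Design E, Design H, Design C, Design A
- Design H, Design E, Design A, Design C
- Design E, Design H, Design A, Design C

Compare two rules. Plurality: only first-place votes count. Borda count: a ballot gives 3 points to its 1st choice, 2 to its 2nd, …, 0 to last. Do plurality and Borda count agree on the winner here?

Plurality first-place counts: Design H 3, Design E 4, Design A 2, Design C 0 → Design E.
Borda totals: Design H 17, Design E 16, Design A 13, Design C 8 → Design H.
The two rules disagree: plurality picks Design E, Borda picks Design H.

No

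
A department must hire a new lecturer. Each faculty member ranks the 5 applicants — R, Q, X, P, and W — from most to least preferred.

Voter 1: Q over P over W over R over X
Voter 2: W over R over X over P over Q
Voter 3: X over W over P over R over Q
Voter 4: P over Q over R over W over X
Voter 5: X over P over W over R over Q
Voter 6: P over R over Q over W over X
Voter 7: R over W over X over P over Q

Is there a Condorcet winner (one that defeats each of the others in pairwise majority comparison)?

No

Head-to-head results (7 voters total):
R vs Q: R wins 5–2.
R vs X: R wins 5–2.
R vs P: P wins 5–2.
R vs W: W wins 4–3.
Q vs X: X wins 4–3.
Q vs P: P wins 6–1.
Q vs W: W wins 4–3.
X vs P: X wins 4–3.
X vs W: W wins 5–2.
P vs W: P wins 4–3.
No candidate beats all others: R beats X beats P beats R, a majority cycle.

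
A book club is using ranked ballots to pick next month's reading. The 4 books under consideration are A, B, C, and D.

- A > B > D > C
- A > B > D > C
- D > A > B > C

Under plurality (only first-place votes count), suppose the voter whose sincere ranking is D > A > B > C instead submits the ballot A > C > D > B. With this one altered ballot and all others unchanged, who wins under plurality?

A

First-place totals with the altered ballot: A 3, B 0, C 0, D 0.
The winner is unchanged: still A.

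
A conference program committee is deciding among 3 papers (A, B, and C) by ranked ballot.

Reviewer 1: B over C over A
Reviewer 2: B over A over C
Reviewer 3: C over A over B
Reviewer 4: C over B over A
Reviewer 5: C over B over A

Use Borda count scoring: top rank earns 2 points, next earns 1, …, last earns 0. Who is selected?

C

Borda scores:
  A: 0 + 1 + 1 + 0 + 0 = 2
  B: 2 + 2 + 0 + 1 + 1 = 6
  C: 1 + 0 + 2 + 2 + 2 = 7
C has the highest total.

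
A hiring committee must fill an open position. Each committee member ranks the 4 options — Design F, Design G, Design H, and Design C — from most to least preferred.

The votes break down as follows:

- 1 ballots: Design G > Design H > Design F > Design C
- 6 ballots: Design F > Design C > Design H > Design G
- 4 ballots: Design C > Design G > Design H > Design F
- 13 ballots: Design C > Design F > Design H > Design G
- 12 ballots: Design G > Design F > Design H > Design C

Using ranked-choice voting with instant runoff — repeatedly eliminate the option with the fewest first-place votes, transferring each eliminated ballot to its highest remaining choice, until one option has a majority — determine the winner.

Round 1: Design C 17, Design G 13, Design F 6, Design H 0. Design H has the fewest and is eliminated.
Round 2: Design C 17, Design G 13, Design F 6. Design F has the fewest and is eliminated.
Round 3: Design C 23, Design G 13. Design C has a majority.

Design C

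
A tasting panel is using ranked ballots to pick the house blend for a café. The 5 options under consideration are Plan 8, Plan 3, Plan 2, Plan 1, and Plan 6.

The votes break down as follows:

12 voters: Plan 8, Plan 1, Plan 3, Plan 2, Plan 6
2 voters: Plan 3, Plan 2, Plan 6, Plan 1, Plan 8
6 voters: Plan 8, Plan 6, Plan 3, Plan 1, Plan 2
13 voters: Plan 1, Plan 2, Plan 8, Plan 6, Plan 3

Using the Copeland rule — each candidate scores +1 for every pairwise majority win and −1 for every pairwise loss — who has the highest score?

Pairwise results:
  Plan 8 vs Plan 3: Plan 8 wins 31–2.
  Plan 8 vs Plan 2: Plan 8 wins 18–15.
  Plan 8 vs Plan 1: Plan 8 wins 18–15.
  Plan 8 vs Plan 6: Plan 8 wins 31–2.
  Plan 3 vs Plan 2: Plan 3 wins 20–13.
  Plan 3 vs Plan 1: Plan 1 wins 25–8.
  Plan 3 vs Plan 6: Plan 6 wins 19–14.
  Plan 2 vs Plan 1: Plan 1 wins 31–2.
  Plan 2 vs Plan 6: Plan 2 wins 27–6.
  Plan 1 vs Plan 6: Plan 1 wins 25–8.
Copeland scores (wins − losses):
  Plan 8: 4 − 0 = 4
  Plan 3: 1 − 3 = -2
  Plan 2: 1 − 3 = -2
  Plan 1: 3 − 1 = 2
  Plan 6: 1 − 3 = -2
Plan 8 has the best Copeland score.

Plan 8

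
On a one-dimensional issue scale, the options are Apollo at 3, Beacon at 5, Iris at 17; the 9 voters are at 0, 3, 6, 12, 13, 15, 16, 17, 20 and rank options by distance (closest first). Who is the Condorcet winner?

With single-peaked preferences on a line, the Condorcet winner is the candidate closest to the median voter.
The median voter (position 13) is closest to Iris at 17.
Check: Iris vs Apollo — voters closer to Iris: 6 of 9.

Iris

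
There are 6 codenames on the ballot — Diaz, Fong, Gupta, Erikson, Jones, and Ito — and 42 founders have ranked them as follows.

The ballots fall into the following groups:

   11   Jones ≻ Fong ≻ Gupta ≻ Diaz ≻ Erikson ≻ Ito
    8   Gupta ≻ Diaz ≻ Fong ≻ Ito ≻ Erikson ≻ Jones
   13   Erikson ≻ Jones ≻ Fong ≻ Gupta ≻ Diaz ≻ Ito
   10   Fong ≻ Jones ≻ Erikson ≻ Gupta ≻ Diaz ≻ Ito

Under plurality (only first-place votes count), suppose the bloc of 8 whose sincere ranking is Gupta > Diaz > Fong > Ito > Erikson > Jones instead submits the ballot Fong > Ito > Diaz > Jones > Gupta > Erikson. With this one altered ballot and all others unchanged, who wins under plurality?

Fong

First-place totals with the altered ballot: Diaz 0, Fong 18, Gupta 0, Erikson 13, Jones 11, Ito 0.
The switch changes the winner from Erikson to Fong.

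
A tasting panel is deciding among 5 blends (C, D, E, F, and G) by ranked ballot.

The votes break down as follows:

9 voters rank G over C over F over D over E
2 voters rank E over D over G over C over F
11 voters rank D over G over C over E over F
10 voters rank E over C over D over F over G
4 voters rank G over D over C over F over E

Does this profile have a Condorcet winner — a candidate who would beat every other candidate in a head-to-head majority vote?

Head-to-head results (36 voters total):
C vs D: C wins 19–17.
C vs E: C wins 24–12.
C vs F: C wins 36–0.
C vs G: G wins 26–10.
D vs E: D wins 24–12.
D vs F: D wins 27–9.
D vs G: D wins 23–13.
E vs F: E wins 23–13.
E vs G: G wins 24–12.
F vs G: G wins 26–10.
No candidate beats all others: C beats D beats G beats C, a majority cycle.

No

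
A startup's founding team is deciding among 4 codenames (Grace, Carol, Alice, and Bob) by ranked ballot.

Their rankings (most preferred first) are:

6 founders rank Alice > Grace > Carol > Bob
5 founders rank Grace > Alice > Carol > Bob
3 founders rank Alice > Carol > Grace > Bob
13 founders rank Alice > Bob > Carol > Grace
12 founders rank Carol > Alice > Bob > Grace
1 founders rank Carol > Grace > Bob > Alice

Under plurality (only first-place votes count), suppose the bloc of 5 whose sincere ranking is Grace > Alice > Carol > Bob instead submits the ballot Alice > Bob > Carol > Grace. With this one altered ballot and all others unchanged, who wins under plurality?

First-place totals with the altered ballot: Grace 0, Carol 13, Alice 27, Bob 0.
The winner is unchanged: still Alice.

Alice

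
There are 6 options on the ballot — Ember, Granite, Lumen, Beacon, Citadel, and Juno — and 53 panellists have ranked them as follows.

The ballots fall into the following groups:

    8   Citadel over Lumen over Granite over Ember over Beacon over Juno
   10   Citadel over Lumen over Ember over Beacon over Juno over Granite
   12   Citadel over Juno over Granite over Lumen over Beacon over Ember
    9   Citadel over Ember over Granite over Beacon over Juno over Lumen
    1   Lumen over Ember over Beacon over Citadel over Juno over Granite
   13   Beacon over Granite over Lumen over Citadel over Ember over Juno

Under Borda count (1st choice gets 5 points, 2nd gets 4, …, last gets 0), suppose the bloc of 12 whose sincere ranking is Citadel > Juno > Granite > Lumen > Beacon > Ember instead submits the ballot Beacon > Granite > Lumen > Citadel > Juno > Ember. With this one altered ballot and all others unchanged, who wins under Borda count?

Borda totals with the altered ballot: Ember 99, Granite 151, Lumen 152, Beacon 174, Citadel 187, Juno 32.
The winner is unchanged: still Citadel.

Citadel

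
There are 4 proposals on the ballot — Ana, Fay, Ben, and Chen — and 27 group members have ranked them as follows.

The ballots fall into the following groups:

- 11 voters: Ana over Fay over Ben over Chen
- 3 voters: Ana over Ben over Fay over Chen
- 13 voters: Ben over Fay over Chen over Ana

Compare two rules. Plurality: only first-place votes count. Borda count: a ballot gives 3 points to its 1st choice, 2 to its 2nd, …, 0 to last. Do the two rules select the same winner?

No

Plurality first-place counts: Ana 14, Fay 0, Ben 13, Chen 0 → Ana.
Borda totals: Ana 42, Fay 51, Ben 56, Chen 13 → Ben.
The two rules disagree: plurality picks Ana, Borda picks Ben.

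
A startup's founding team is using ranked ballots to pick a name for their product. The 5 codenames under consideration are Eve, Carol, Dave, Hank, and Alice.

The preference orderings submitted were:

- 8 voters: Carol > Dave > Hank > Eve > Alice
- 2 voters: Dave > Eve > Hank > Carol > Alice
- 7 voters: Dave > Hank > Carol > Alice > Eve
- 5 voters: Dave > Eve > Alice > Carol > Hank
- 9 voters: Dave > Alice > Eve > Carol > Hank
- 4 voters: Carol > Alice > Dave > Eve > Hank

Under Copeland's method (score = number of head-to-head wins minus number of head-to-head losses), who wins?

Pairwise results:
  Eve vs Carol: Carol wins 19–16.
  Eve vs Dave: Dave wins 35–0.
  Eve vs Hank: Eve wins 20–15.
  Eve vs Alice: Alice wins 20–15.
  Carol vs Dave: Dave wins 23–12.
  Carol vs Hank: Carol wins 26–9.
  Carol vs Alice: Carol wins 21–14.
  Dave vs Hank: Dave wins 35–0.
  Dave vs Alice: Dave wins 31–4.
  Hank vs Alice: Alice wins 18–17.
Copeland scores (wins − losses):
  Eve: 1 − 3 = -2
  Carol: 3 − 1 = 2
  Dave: 4 − 0 = 4
  Hank: 0 − 4 = -4
  Alice: 2 − 2 = 0
Dave has the best Copeland score.

Dave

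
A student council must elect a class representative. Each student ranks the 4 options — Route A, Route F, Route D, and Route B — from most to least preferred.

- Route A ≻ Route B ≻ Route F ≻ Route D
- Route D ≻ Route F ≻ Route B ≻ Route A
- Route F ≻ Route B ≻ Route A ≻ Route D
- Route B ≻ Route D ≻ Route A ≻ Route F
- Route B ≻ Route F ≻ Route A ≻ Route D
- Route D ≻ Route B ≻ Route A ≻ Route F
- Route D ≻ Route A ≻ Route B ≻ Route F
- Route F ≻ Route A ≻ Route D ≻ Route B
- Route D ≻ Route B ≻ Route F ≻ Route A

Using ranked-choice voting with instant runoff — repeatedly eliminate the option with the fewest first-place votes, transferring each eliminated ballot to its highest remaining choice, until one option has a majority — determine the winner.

Round 1: Route D 4, Route F 2, Route B 2, Route A 1. Route A has the fewest and is eliminated.
Round 2: Route D 4, Route B 3, Route F 2. Route F has the fewest and is eliminated.
Round 3: Route D 5, Route B 4. Route D has a majority.

Route D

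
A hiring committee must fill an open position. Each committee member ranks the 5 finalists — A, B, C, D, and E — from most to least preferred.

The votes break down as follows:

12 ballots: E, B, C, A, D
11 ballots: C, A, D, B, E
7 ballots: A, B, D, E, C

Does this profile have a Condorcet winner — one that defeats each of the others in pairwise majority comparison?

No

Head-to-head results (30 voters total):
A vs B: A wins 18–12.
A vs C: C wins 23–7.
A vs D: A wins 30–0.
A vs E: A wins 18–12.
B vs C: B wins 19–11.
B vs D: B wins 19–11.
B vs E: B wins 18–12.
C vs D: C wins 23–7.
C vs E: E wins 19–11.
D vs E: D wins 18–12.
No candidate beats all others: A beats B beats C beats A, a majority cycle.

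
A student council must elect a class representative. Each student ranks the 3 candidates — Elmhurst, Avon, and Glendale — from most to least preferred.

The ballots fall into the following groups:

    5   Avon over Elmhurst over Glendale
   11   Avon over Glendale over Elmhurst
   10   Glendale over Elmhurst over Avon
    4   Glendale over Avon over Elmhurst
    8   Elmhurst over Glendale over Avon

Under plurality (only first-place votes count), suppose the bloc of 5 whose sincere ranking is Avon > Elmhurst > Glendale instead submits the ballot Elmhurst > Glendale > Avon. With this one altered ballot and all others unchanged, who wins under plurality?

First-place totals with the altered ballot: Elmhurst 13, Avon 11, Glendale 14.
The switch changes the winner from Avon to Glendale.

Glendale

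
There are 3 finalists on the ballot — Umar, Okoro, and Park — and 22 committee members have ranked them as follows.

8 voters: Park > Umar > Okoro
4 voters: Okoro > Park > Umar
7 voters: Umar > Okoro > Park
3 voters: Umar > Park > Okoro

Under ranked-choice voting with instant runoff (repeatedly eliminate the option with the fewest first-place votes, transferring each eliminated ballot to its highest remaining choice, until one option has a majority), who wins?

Park

Round 1: Umar 10, Park 8, Okoro 4. Okoro has the fewest and is eliminated.
Round 2: Park 12, Umar 10. Park has a majority.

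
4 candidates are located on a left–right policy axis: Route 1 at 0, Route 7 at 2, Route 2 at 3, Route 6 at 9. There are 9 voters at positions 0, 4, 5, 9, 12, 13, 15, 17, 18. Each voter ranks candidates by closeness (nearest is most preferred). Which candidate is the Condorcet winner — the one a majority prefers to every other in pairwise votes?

With single-peaked preferences on a line, the Condorcet winner is the candidate closest to the median voter.
The median voter (position 12) is closest to Route 6 at 9.
Check: Route 6 vs Route 2 — voters closer to Route 6: 6 of 9.

Route 6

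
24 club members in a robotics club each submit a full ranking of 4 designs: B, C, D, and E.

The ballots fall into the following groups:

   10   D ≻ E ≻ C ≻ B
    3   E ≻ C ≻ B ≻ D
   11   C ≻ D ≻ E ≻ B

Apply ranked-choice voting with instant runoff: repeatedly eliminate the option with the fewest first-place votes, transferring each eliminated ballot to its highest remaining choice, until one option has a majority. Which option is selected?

Round 1: C 11, D 10, E 3, B 0. B has the fewest and is eliminated.
Round 2: C 11, D 10, E 3. E has the fewest and is eliminated.
Round 3: C 14, D 10. C has a majority.

C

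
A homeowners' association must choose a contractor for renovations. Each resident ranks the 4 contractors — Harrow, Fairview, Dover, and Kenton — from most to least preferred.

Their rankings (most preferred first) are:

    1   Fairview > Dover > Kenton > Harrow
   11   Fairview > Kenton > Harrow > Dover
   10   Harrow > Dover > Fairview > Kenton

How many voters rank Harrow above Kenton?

Ballots ranking Harrow above Kenton: 10.
Ballots ranking Kenton above Harrow: 1+11 = 12.
So 10 of 22 voters prefer Harrow to Kenton.

10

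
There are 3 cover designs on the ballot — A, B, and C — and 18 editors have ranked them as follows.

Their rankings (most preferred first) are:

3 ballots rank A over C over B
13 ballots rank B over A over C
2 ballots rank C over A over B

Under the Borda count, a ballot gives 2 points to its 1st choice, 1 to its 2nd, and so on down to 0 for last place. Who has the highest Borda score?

Borda scores:
  A: 3·2 + 13·1 + 2·1 = 21
  B: 3·0 + 13·2 + 2·0 = 26
  C: 3·1 + 13·0 + 2·2 = 7
B has the highest total.

B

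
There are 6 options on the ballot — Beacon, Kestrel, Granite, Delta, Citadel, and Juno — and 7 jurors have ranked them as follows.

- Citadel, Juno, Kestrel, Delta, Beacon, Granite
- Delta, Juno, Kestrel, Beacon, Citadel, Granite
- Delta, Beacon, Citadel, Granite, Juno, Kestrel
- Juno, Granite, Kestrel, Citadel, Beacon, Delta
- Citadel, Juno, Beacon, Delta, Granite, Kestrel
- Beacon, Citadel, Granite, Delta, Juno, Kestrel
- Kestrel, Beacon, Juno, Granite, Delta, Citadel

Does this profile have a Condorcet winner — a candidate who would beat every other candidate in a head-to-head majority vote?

Head-to-head results (7 voters total):
Beacon vs Kestrel: Kestrel wins 4–3.
Beacon vs Granite: Beacon wins 6–1.
Beacon vs Delta: Beacon wins 4–3.
Beacon vs Citadel: Beacon wins 4–3.
Beacon vs Juno: Juno wins 4–3.
Kestrel vs Granite: Granite wins 4–3.
Kestrel vs Delta: Delta wins 4–3.
Kestrel vs Citadel: Citadel wins 4–3.
Kestrel vs Juno: Juno wins 6–1.
Granite vs Delta: Delta wins 4–3.
Granite vs Citadel: Citadel wins 5–2.
Granite vs Juno: Juno wins 5–2.
Delta vs Citadel: Citadel wins 4–3.
Delta vs Juno: Juno wins 4–3.
Citadel vs Juno: Citadel wins 4–3.
No candidate beats all others: Beacon beats Granite beats Kestrel beats Beacon, a majority cycle.

No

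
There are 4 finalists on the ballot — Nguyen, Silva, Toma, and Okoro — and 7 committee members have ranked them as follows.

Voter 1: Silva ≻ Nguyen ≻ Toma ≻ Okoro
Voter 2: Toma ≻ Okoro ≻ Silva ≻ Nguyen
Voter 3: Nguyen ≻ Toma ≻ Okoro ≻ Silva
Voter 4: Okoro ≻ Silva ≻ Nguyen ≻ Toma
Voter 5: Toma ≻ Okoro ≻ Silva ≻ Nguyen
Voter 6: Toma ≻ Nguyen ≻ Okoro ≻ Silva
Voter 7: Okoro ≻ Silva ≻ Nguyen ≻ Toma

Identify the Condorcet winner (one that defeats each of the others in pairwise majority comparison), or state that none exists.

Head-to-head results (7 voters total):
Nguyen vs Silva: Silva wins 5–2.
Nguyen vs Toma: Nguyen wins 4–3.
Nguyen vs Okoro: Okoro wins 4–3.
Silva vs Toma: Toma wins 4–3.
Silva vs Okoro: Okoro wins 6–1.
Toma vs Okoro: Toma wins 5–2.
No candidate beats all others: Nguyen beats Toma beats Silva beats Nguyen, a majority cycle.

None — there is no Condorcet winner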